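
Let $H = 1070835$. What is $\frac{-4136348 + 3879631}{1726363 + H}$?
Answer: $- \frac{256717}{2797198} \approx -0.091776$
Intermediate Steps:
$\frac{-4136348 + 3879631}{1726363 + H} = \frac{-4136348 + 3879631}{1726363 + 1070835} = - \frac{256717}{2797198}$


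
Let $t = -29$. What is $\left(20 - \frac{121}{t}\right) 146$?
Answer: $\frac{102346}{29} \approx 3529.2$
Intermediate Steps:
$\left(20 - \frac{121}{t}\right) 146 = \left(20 - \frac{121}{-29}\right) 146 = \left(20 - - \frac{121}{29}\right) 146 = \left(20 + \frac{121}{29}\right) 146 = \frac{701}{29} \cdot 146 = \frac{102346}{29}$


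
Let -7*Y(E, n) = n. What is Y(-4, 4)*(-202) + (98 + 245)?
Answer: 3209/7 ≈ 458.43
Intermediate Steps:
Y(E, n) = -n/7
Y(-4, 4)*(-202) + (98 + 245) = -⅐*4*(-202) + (98 + 245) = -4/7*(-202) + 343 = 808/7 + 343 = 3209/7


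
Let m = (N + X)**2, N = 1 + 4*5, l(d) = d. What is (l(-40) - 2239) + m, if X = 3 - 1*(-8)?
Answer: -1255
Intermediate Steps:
N = 21 (N = 1 + 20 = 21)
X = 11 (X = 3 + 8 = 11)
m = 1024 (m = (21 + 11)**2 = 32**2 = 1024)
(l(-40) - 2239) + m = (-40 - 2239) + 1024 = -2279 + 1024 = -1255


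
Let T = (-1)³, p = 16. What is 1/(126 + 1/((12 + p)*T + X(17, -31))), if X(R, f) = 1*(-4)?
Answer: 32/4031 ≈ 0.0079385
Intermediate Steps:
X(R, f) = -4
T = -1
1/(126 + 1/((12 + p)*T + X(17, -31))) = 1/(126 + 1/((12 + 16)*(-1) - 4)) = 1/(126 + 1/(28*(-1) - 4)) = 1/(126 + 1/(-28 - 4)) = 1/(126 + 1/(-32)) = 1/(126 - 1/32) = 1/(4031/32) = 32/4031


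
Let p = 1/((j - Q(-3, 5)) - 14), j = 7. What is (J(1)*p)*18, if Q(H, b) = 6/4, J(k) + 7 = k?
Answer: 216/17 ≈ 12.706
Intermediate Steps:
J(k) = -7 + k
Q(H, b) = 3/2 (Q(H, b) = 6*(¼) = 3/2)
p = -2/17 (p = 1/((7 - 1*3/2) - 14) = 1/((7 - 3/2) - 14) = 1/(11/2 - 14) = 1/(-17/2) = -2/17 ≈ -0.11765)
(J(1)*p)*18 = ((-7 + 1)*(-2/17))*18 = -6*(-2/17)*18 = (12/17)*18 = 216/17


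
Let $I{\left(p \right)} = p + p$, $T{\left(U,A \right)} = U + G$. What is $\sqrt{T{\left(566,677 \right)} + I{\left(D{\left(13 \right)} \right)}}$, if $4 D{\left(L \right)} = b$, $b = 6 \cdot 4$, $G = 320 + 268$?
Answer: $\sqrt{1166} \approx 34.147$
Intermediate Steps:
$G = 588$
$b = 24$
$D{\left(L \right)} = 6$ ($D{\left(L \right)} = \frac{1}{4} \cdot 24 = 6$)
$T{\left(U,A \right)} = 588 + U$ ($T{\left(U,A \right)} = U + 588 = 588 + U$)
$I{\left(p \right)} = 2 p$
$\sqrt{T{\left(566,677 \right)} + I{\left(D{\left(13 \right)} \right)}} = \sqrt{\left(588 + 566\right) + 2 \cdot 6} = \sqrt{1154 + 12} = \sqrt{1166}$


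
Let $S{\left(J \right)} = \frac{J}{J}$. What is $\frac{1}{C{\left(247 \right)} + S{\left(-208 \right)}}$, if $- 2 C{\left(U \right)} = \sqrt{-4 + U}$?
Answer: $- \frac{4}{239} - \frac{18 \sqrt{3}}{239} \approx -0.14718$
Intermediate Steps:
$S{\left(J \right)} = 1$
$C{\left(U \right)} = - \frac{\sqrt{-4 + U}}{2}$
$\frac{1}{C{\left(247 \right)} + S{\left(-208 \right)}} = \frac{1}{- \frac{\sqrt{-4 + 247}}{2} + 1} = \frac{1}{- \frac{\sqrt{243}}{2} + 1} = \frac{1}{- \frac{9 \sqrt{3}}{2} + 1} = \frac{1}{1 - \frac{9 \sqrt{3}}{2}}$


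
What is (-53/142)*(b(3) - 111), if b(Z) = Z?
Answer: 2862/71 ≈ 40.310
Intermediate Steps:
(-53/142)*(b(3) - 111) = (-53/142)*(3 - 111) = -53*1/142*(-108) = -53/142*(-108) = 2862/71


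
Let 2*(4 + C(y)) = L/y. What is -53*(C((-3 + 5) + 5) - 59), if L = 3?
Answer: 46587/14 ≈ 3327.6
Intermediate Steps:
C(y) = -4 + 3/(2*y) (C(y) = -4 + (3/y)/2 = -4 + 3/(2*y))
-53*(C((-3 + 5) + 5) - 59) = -53*((-4 + 3/(2*((-3 + 5) + 5))) - 59) = -53*((-4 + 3/(2*(2 + 5))) - 59) = -53*((-4 + (3/2)/7) - 59) = -53*((-4 + (3/2)*(⅐)) - 59) = -53*((-4 + 3/14) - 59) = -53*(-53/14 - 59) = -53*(-879/14) = 46587/14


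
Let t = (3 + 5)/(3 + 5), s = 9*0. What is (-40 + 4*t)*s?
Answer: 0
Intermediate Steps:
s = 0
t = 1 (t = 8/8 = 8*(⅛) = 1)
(-40 + 4*t)*s = (-40 + 4*1)*0 = (-40 + 4)*0 = -36*0 = 0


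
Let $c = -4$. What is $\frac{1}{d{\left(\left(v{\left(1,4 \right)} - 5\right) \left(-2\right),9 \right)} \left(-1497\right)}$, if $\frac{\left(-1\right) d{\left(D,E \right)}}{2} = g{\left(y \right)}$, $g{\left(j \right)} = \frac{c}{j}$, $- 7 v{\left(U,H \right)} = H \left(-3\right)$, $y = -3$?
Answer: $\frac{1}{3992} \approx 0.0002505$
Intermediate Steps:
$v{\left(U,H \right)} = \frac{3 H}{7}$ ($v{\left(U,H \right)} = - \frac{H \left(-3\right)}{7} = - \frac{\left(-3\right) H}{7} = \frac{3 H}{7}$)
$g{\left(j \right)} = - \frac{4}{j}$
$d{\left(D,E \right)} = - \frac{8}{3}$ ($d{\left(D,E \right)} = - 2 \left(- \frac{4}{-3}\right) = - 2 \left(\left(-4\right) \left(- \frac{1}{3}\right)\right) = \left(-2\right) \frac{4}{3} = - \frac{8}{3}$)
$\frac{1}{d{\left(\left(v{\left(1,4 \right)} - 5\right) \left(-2\right),9 \right)} \left(-1497\right)} = \frac{1}{\left(- \frac{8}{3}\right) \left(-1497\right)} = \frac{1}{3992}$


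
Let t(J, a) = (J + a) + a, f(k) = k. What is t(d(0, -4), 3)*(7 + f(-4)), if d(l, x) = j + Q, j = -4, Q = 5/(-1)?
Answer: -9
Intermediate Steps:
Q = -5 (Q = 5*(-1) = -5)
d(l, x) = -9 (d(l, x) = -4 - 5 = -9)
t(J, a) = J + 2*a
t(d(0, -4), 3)*(7 + f(-4)) = (-9 + 2*3)*(7 - 4) = (-9 + 6)*3 = -3*3 = -9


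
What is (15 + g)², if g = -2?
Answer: 169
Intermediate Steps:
(15 + g)² = (15 - 2)² = 13² = 169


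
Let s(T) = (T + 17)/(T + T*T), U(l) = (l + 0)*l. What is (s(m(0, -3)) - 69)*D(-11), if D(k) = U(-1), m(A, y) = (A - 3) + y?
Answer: -2059/30 ≈ -68.633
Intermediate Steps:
m(A, y) = -3 + A + y (m(A, y) = (-3 + A) + y = -3 + A + y)
U(l) = l² (U(l) = l*l = l²)
D(k) = 1 (D(k) = (-1)² = 1)
s(T) = (17 + T)/(T + T²)
(s(m(0, -3)) - 69)*D(-11) = ((17 + (-3 + 0 - 3))/((-3 + 0 - 3)*(1 + (-3 + 0 - 3))) - 69)*1 = ((17 - 6)/((-6)*(1 - 6)) - 69)*1 = (-⅙*11/(-5) - 69)*1 = (-⅙*(-⅕)*11 - 69)*1 = (11/30 - 69)*1 = -2059/30*1 = -2059/30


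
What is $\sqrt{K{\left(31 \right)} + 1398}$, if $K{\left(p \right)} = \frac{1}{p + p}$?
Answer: $\frac{\sqrt{5373974}}{62} \approx 37.39$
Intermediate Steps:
$K{\left(p \right)} = \frac{1}{2 p}$
$\sqrt{K{\left(31 \right)} + 1398} = \sqrt{\frac{1}{2 \cdot 31} + 1398} = \sqrt{\frac{1}{2} \cdot \frac{1}{31} + 1398} = \sqrt{\frac{1}{62} + 1398} = \sqrt{\frac{86677}{62}} = \frac{\sqrt{5373974}}{62}$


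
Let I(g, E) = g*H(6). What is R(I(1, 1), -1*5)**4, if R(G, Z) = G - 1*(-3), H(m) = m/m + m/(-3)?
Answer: 16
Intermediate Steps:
H(m) = 1 - m/3 (H(m) = 1 + m*(-1/3) = 1 - m/3)
I(g, E) = -g (I(g, E) = g*(1 - 1/3*6) = g*(1 - 2) = g*(-1) = -g)
R(G, Z) = 3 + G (R(G, Z) = G + 3 = 3 + G)
R(I(1, 1), -1*5)**4 = (3 - 1*1)**4 = (3 - 1)**4 = 2**4 = 16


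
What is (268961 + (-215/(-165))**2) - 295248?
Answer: -28624694/1089 ≈ -26285.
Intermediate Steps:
(268961 + (-215/(-165))**2) - 295248 = (268961 + (-215*(-1/165))**2) - 295248 = (268961 + (43/33)**2) - 295248 = (268961 + 1849/1089) - 295248 = 292900378/1089 - 295248 = -28624694/1089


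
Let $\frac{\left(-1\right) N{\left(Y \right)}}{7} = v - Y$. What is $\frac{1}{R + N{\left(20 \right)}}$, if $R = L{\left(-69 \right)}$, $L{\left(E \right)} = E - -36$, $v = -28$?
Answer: $\frac{1}{303} \approx 0.0033003$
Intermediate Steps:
$N{\left(Y \right)} = 196 + 7 Y$ ($N{\left(Y \right)} = - 7 \left(-28 - Y\right) = 196 + 7 Y$)
$L{\left(E \right)} = 36 + E$ ($L{\left(E \right)} = E + 36 = 36 + E$)
$R = -33$ ($R = 36 - 69 = -33$)
$\frac{1}{R + N{\left(20 \right)}} = \frac{1}{-33 + \left(196 + 7 \cdot 20\right)} = \frac{1}{-33 + \left(196 + 140\right)} = \frac{1}{-33 + 336} = \frac{1}{303}$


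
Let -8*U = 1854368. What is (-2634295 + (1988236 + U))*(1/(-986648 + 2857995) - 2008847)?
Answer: 3300076239243222340/1871347 ≈ 1.7635e+12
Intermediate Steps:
U = -231796 (U = -⅛*1854368 = -231796)
(-2634295 + (1988236 + U))*(1/(-986648 + 2857995) - 2008847) = (-2634295 + (1988236 - 231796))*(1/(-986648 + 2857995) - 2008847) = (-2634295 + 1756440)*(1/1871347 - 2008847) = -877855*(1/1871347 - 2008847) = -877855*(-3759249806908/1871347) = 3300076239243222340/1871347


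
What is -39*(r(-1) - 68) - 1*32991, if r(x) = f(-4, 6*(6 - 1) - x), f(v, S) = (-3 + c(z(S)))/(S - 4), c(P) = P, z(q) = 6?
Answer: -91030/3 ≈ -30343.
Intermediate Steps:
f(v, S) = 3/(-4 + S) (f(v, S) = (-3 + 6)/(S - 4) = 3/(-4 + S))
r(x) = 3/(26 - x) (r(x) = 3/(-4 + (6*(6 - 1) - x)) = 3/(-4 + (6*5 - x)) = 3/(-4 + (30 - x)) = 3/(26 - x))
-39*(r(-1) - 68) - 1*32991 = -39*(-3/(-26 - 1) - 68) - 1*32991 = -39*(-3/(-27) - 68) - 32991 = -39*(-3*(-1/27) - 68) - 32991 = -39*(1/9 - 68) - 32991 = -39*(-611/9) - 32991 = 7943/3 - 32991 = -91030/3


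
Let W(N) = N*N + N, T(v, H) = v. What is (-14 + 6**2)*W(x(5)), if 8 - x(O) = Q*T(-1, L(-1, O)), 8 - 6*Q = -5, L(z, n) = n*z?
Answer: 44957/18 ≈ 2497.6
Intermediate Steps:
Q = 13/6 (Q = 4/3 - 1/6*(-5) = 4/3 + 5/6 = 13/6 ≈ 2.1667)
x(O) = 61/6 (x(O) = 8 - 13*(-1)/6 = 8 - 1*(-13/6) = 8 + 13/6 = 61/6)
W(N) = N + N**2 (W(N) = N**2 + N = N + N**2)
(-14 + 6**2)*W(x(5)) = (-14 + 6**2)*(61*(1 + 61/6)/6) = (-14 + 36)*((61/6)*(67/6)) = 22*(4087/36) = 44957/18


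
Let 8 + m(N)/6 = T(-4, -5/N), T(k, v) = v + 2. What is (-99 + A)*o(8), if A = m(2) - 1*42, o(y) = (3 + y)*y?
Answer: -16896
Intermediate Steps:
T(k, v) = 2 + v
m(N) = -36 - 30/N (m(N) = -48 + 6*(2 - 5/N) = -48 + (12 - 30/N) = -36 - 30/N)
o(y) = y*(3 + y)
A = -93 (A = (-36 - 30/2) - 1*42 = (-36 - 30*1/2) - 42 = (-36 - 15) - 42 = -51 - 42 = -93)
(-99 + A)*o(8) = (-99 - 93)*(8*(3 + 8)) = -1536*11 = -192*88 = -16896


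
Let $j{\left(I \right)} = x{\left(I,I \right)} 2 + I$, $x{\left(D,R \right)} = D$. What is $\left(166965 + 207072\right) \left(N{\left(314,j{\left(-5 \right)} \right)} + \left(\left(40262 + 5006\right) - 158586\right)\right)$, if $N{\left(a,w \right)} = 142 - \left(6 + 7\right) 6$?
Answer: $-42361186398$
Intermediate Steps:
$j{\left(I \right)} = 3 I$ ($j{\left(I \right)} = I 2 + I = 2 I + I = 3 I$)
$N{\left(a,w \right)} = 64$ ($N{\left(a,w \right)} = 142 - 13 \cdot 6 = 142 - 78 = 64$)
$\left(166965 + 207072\right) \left(N{\left(314,j{\left(-5 \right)} \right)} + \left(\left(40262 + 5006\right) - 158586\right)\right) = \left(166965 + 207072\right) \left(64 + \left(\left(40262 + 5006\right) - 158586\right)\right) = 374037 \left(64 + \left(45268 - 158586\right)\right) = 374037 \left(64 - 113318\right) = 374037 \left(-113254\right) = -42361186398$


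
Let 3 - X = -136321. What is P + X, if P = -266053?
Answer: -129729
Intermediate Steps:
X = 136324 (X = 3 - 1*(-136321) = 3 + 136321 = 136324)
P + X = -266053 + 136324 = -129729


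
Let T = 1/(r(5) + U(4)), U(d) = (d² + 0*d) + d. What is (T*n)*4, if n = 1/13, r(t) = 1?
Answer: 4/273 ≈ 0.014652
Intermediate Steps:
U(d) = d + d² (U(d) = (d² + 0) + d = d² + d = d + d²)
T = 1/21 (T = 1/(1 + 4*(1 + 4)) = 1/(1 + 4*5) = 1/(1 + 20) = 1/21 ≈ 0.047619)
n = 1/13 ≈ 0.076923
(T*n)*4 = ((1/21)*(1/13))*4 = (1/273)*4 = 4/273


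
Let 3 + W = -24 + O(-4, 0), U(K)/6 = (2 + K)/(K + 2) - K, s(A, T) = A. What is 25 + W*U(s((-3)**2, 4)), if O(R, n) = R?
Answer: 1513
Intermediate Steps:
U(K) = 6 - 6*K (U(K) = 6*((2 + K)/(K + 2) - K) = 6*((2 + K)/(2 + K) - K) = 6*(1 - K) = 6 - 6*K)
W = -31 (W = -3 + (-24 - 4) = -3 - 28 = -31)
25 + W*U(s((-3)**2, 4)) = 25 - 31*(6 - 6*(-3)**2) = 25 - 31*(6 - 6*9) = 25 - 31*(6 - 54) = 25 - 31*(-48) = 25 + 1488 = 1513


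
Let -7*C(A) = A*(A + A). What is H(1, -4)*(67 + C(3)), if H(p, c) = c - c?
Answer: 0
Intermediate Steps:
H(p, c) = 0
C(A) = -2*A**2/7 (C(A) = -A*(A + A)/7 = -A*2*A/7 = -2*A**2/7)
H(1, -4)*(67 + C(3)) = 0*(67 - 2/7*3**2) = 0*(67 - 2/7*9) = 0*(67 - 18/7) = 0*(451/7) = 0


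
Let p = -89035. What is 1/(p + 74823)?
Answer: -1/14212 ≈ -7.0363e-5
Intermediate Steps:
1/(p + 74823) = 1/(-89035 + 74823) = 1/(-14212) = -1/14212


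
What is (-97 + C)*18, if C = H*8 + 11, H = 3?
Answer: -1116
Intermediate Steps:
C = 35 (C = 3*8 + 11 = 24 + 11 = 35)
(-97 + C)*18 = (-97 + 35)*18 = -62*18 = -1116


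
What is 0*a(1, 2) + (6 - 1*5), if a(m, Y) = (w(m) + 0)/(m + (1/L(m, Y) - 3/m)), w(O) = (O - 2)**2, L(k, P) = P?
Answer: 1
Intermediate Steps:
w(O) = (-2 + O)**2
a(m, Y) = (-2 + m)**2/(m + 1/Y - 3/m) (a(m, Y) = ((-2 + m)**2 + 0)/(m + (1/Y - 3/m)) = (-2 + m)**2/(m + (1/Y - 3/m)) = (-2 + m)**2/(m + 1/Y - 3/m))
0*a(1, 2) + (6 - 1*5) = 0*(2*1*(-2 + 1)**2/(1 - 3*2 + 2*1**2)) + (6 - 1*5) = 0*(2*1*(-1)**2/(1 - 6 + 2*1)) + (6 - 5) = 0*(2*1*1/(1 - 6 + 2)) + 1 = 0*(2*1*1/(-3)) + 1 = 0*(2*1*1*(-1/3)) + 1 = 0*(-2/3) + 1 = 0 + 1 = 1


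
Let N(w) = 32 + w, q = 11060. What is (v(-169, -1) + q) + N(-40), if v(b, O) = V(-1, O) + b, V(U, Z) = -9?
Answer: 10874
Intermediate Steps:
v(b, O) = -9 + b
(v(-169, -1) + q) + N(-40) = ((-9 - 169) + 11060) + (32 - 40) = (-178 + 11060) - 8 = 10882 - 8 = 10874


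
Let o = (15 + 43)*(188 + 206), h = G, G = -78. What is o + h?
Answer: 22774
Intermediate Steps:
h = -78
o = 22852 (o = 58*394 = 22852)
o + h = 22852 - 78 = 22774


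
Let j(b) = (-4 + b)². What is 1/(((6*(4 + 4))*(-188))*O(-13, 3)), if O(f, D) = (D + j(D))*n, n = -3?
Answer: 1/108288 ≈ 9.2346e-6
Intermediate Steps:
O(f, D) = -3*D - 3*(-4 + D)² (O(f, D) = (D + (-4 + D)²)*(-3) = -3*D - 3*(-4 + D)²)
1/(((6*(4 + 4))*(-188))*O(-13, 3)) = 1/(((6*(4 + 4))*(-188))*(-3*3 - 3*(-4 + 3)²)) = 1/(((6*8)*(-188))*(-9 - 3*(-1)²)) = 1/((48*(-188))*(-9 - 3*1)) = 1/(-9024*(-9 - 3)) = 1/(-9024*(-12)) = 1/108288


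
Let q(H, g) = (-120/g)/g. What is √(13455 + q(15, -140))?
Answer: √65929470/70 ≈ 116.00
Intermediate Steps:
q(H, g) = -120/g²
√(13455 + q(15, -140)) = √(13455 - 120/(-140)²) = √(13455 - 120*1/19600) = √(13455 - 3/490) = √(6592947/490) = √65929470/70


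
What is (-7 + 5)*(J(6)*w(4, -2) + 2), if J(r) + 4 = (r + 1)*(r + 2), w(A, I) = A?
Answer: -420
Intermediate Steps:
J(r) = -4 + (1 + r)*(2 + r) (J(r) = -4 + (r + 1)*(r + 2) = -4 + (1 + r)*(2 + r))
(-7 + 5)*(J(6)*w(4, -2) + 2) = (-7 + 5)*((-2 + 6**2 + 3*6)*4 + 2) = -2*((-2 + 36 + 18)*4 + 2) = -2*(52*4 + 2) = -2*(208 + 2) = -2*210 = -420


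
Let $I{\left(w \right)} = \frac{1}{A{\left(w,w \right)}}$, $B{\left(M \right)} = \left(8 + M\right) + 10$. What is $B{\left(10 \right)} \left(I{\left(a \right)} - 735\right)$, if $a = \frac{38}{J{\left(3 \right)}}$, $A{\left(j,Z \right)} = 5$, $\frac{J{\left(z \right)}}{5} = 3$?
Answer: $- \frac{102872}{5} \approx -20574.0$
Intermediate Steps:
$B{\left(M \right)} = 18 + M$
$J{\left(z \right)} = 15$ ($J{\left(z \right)} = 5 \cdot 3 = 15$)
$a = \frac{38}{15} \approx 2.5333$
$I{\left(w \right)} = \frac{1}{5}$
$B{\left(10 \right)} \left(I{\left(a \right)} - 735\right) = \left(18 + 10\right) \left(\frac{1}{5} - 735\right) = 28 \left(- \frac{3674}{5}\right) = - \frac{102872}{5}$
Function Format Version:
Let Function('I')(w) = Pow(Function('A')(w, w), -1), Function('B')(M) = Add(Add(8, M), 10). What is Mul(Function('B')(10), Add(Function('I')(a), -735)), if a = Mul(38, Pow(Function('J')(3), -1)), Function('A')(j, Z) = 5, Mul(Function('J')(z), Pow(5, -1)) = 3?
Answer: Rational(-102872, 5) ≈ -20574.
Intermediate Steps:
Function('B')(M) = Add(18, M)
Function('J')(z) = 15 (Function('J')(z) = Mul(5, 3) = 15)
a = Rational(38, 15) (a = Mul(38, Pow(15, -1)) = Mul(38, Rational(1, 15)) = Rational(38, 15) ≈ 2.5333)
Function('I')(w) = Rational(1, 5) (Function('I')(w) = Pow(5, -1) = Rational(1, 5))
Mul(Function('B')(10), Add(Function('I')(a), -735)) = Mul(Add(18, 10), Add(Rational(1, 5), -735)) = Mul(28, Rational(-3674, 5)) = Rational(-102872, 5)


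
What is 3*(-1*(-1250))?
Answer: 3750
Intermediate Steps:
3*(-1*(-1250)) = 3*1250 = 3750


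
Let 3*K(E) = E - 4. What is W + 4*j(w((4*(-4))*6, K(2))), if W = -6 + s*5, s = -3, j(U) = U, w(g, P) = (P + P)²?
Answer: -125/9 ≈ -13.889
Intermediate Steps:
K(E) = -4/3 + E/3 (K(E) = (E - 4)/3 = (-4 + E)/3 = -4/3 + E/3)
w(g, P) = 4*P² (w(g, P) = (2*P)² = 4*P²)
W = -21 (W = -6 - 3*5 = -6 - 15 = -21)
W + 4*j(w((4*(-4))*6, K(2))) = -21 + 4*(4*(-4/3 + (⅓)*2)²) = -21 + 4*(4*(-4/3 + ⅔)²) = -21 + 4*(4*(-⅔)²) = -21 + 4*(4*(4/9)) = -21 + 4*(16/9) = -21 + 64/9 = -125/9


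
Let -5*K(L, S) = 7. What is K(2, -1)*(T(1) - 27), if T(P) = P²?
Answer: 182/5 ≈ 36.400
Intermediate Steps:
K(L, S) = -7/5 (K(L, S) = -⅕*7 = -7/5)
K(2, -1)*(T(1) - 27) = -7*(1² - 27)/5 = -7*(1 - 27)/5 = -7/5*(-26) = 182/5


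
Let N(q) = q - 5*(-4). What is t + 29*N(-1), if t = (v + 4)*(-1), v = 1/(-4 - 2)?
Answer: 3283/6 ≈ 547.17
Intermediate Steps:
N(q) = 20 + q (N(q) = q + 20 = 20 + q)
v = -⅙ (v = 1/(-6) = -⅙ ≈ -0.16667)
t = -23/6 (t = (-⅙ + 4)*(-1) = (23/6)*(-1) = -23/6 ≈ -3.8333)
t + 29*N(-1) = -23/6 + 29*(20 - 1) = -23/6 + 29*19 = -23/6 + 551 = 3283/6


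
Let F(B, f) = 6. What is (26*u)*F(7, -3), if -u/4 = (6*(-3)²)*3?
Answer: -101088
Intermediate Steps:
u = -648 (u = -4*6*(-3)²*3 = -4*6*9*3 = -216*3 = -4*162 = -648)
(26*u)*F(7, -3) = (26*(-648))*6 = -16848*6 = -101088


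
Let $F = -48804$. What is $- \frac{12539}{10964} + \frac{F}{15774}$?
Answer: $- \frac{122146207}{28824356} \approx -4.2376$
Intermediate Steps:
$- \frac{12539}{10964} + \frac{F}{15774} = - \frac{12539}{10964} - \frac{48804}{15774} = \left(-12539\right) \frac{1}{10964} - \frac{8134}{2629} = - \frac{12539}{10964} - \frac{8134}{2629} = - \frac{122146207}{28824356}$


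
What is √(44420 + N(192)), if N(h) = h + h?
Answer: 2*√11201 ≈ 211.67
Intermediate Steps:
N(h) = 2*h
√(44420 + N(192)) = √(44420 + 2*192) = √(44420 + 384) = √44804 = 2*√11201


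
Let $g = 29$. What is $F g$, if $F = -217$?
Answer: $-6293$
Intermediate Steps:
$F g = \left(-217\right) 29 = -6293$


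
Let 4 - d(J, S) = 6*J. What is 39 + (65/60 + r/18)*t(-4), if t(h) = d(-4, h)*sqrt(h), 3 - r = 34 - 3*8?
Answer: 39 + 350*I/9 ≈ 39.0 + 38.889*I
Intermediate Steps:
r = -7 (r = 3 - (34 - 3*8) = 3 - (34 - 1*24) = 3 - (34 - 24) = 3 - 1*10 = 3 - 10 = -7)
d(J, S) = 4 - 6*J
t(h) = 28*sqrt(h) (t(h) = (4 - 6*(-4))*sqrt(h) = (4 + 24)*sqrt(h) = 28*sqrt(h))
39 + (65/60 + r/18)*t(-4) = 39 + (65/60 - 7/18)*(28*sqrt(-4)) = 39 + (65*(1/60) - 7*1/18)*(28*(2*I)) = 39 + (13/12 - 7/18)*(56*I) = 39 + 25*(56*I)/36 = 39 + 350*I/9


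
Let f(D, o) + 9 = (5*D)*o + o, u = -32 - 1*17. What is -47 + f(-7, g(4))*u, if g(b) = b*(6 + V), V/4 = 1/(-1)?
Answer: 13722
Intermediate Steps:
V = -4 (V = 4/(-1) = 4*(-1) = -4)
u = -49 (u = -32 - 17 = -49)
g(b) = 2*b (g(b) = b*(6 - 4) = b*2 = 2*b)
f(D, o) = -9 + o + 5*D*o (f(D, o) = -9 + ((5*D)*o + o) = -9 + (5*D*o + o) = -9 + (o + 5*D*o) = -9 + o + 5*D*o)
-47 + f(-7, g(4))*u = -47 + (-9 + 2*4 + 5*(-7)*(2*4))*(-49) = -47 + (-9 + 8 + 5*(-7)*8)*(-49) = -47 + (-9 + 8 - 280)*(-49) = -47 - 281*(-49) = -47 + 13769 = 13722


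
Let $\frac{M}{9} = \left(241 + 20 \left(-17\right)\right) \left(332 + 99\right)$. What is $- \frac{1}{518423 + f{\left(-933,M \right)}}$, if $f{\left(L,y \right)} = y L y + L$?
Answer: $\frac{1}{137591495317963} \approx 7.2679 \cdot 10^{-15}$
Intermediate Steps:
$M = -384021$ ($M = 9 \left(241 + 20 \left(-17\right)\right) \left(332 + 99\right) = 9 \left(241 - 340\right) 431 = 9 \left(\left(-99\right) 431\right) = 9 \left(-42669\right) = -384021$)
$f{\left(L,y \right)} = L + L y^{2}$ ($f{\left(L,y \right)} = L y y + L = L y^{2} + L = L + L y^{2}$)
$- \frac{1}{518423 + f{\left(-933,M \right)}} = - \frac{1}{518423 - 933 \left(1 + \left(-384021\right)^{2}\right)} = - \frac{1}{518423 - 933 \left(1 + 147472128441\right)} = - \frac{1}{518423 - 137591495836386} = - \frac{1}{-137591495317963} = \left(-1\right) \left(- \frac{1}{137591495317963}\right) = \frac{1}{137591495317963}$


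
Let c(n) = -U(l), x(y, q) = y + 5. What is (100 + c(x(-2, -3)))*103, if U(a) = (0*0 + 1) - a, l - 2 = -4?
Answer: 9991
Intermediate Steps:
x(y, q) = 5 + y
l = -2 (l = 2 - 4 = -2)
U(a) = 1 - a (U(a) = (0 + 1) - a = 1 - a)
c(n) = -3 (c(n) = -(1 - 1*(-2)) = -(1 + 2) = -1*3 = -3)
(100 + c(x(-2, -3)))*103 = (100 - 3)*103 = 97*103 = 9991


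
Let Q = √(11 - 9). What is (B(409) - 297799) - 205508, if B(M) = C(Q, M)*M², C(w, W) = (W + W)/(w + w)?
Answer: -503307 + 68417929*√2/2 ≈ 4.7875e+7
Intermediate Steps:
Q = √2 ≈ 1.4142
C(w, W) = W/w (C(w, W) = (2*W)/((2*w)) = (2*W)*(1/(2*w)) = W/w)
B(M) = √2*M³/2 (B(M) = (M/(√2))*M² = (M*(√2/2))*M² = (M*√2/2)*M² = √2*M³/2)
(B(409) - 297799) - 205508 = ((½)*√2*409³ - 297799) - 205508 = ((½)*√2*68417929 - 297799) - 205508 = (68417929*√2/2 - 297799) - 205508 = (-297799 + 68417929*√2/2) - 205508 = -503307 + 68417929*√2/2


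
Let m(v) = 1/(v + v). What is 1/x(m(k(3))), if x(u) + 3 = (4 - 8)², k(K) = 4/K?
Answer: 1/13 ≈ 0.076923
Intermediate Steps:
m(v) = 1/(2*v)
x(u) = 13 (x(u) = -3 + (4 - 8)² = -3 + (-4)² = -3 + 16 = 13)
1/x(m(k(3))) = 1/13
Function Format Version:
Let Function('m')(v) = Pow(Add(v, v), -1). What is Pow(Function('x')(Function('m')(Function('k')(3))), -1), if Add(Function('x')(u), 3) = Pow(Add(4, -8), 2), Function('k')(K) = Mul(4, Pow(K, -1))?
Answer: Rational(1, 13) ≈ 0.076923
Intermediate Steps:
Function('m')(v) = Mul(Rational(1, 2), Pow(v, -1)) (Function('m')(v) = Pow(Mul(2, v), -1) = Mul(Rational(1, 2), Pow(v, -1)))
Function('x')(u) = 13 (Function('x')(u) = Add(-3, Pow(Add(4, -8), 2)) = Add(-3, Pow(-4, 2)) = Add(-3, 16) = 13)
Pow(Function('x')(Function('m')(Function('k')(3))), -1) = Pow(13, -1) = Rational(1, 13)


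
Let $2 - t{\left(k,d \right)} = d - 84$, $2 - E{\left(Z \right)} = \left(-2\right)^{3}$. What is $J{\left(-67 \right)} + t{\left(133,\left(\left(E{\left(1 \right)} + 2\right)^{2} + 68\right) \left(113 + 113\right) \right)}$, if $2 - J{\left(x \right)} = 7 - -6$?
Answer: $-47837$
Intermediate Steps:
$E{\left(Z \right)} = 10$ ($E{\left(Z \right)} = 2 - \left(-2\right)^{3} = 2 - -8 = 2 + 8 = 10$)
$J{\left(x \right)} = -11$ ($J{\left(x \right)} = 2 - \left(7 - -6\right) = 2 - \left(7 + 6\right) = 2 - 13 = -11$)
$t{\left(k,d \right)} = 86 - d$ ($t{\left(k,d \right)} = 2 - \left(d - 84\right) = 2 - \left(-84 + d\right) = 86 - d$)
$J{\left(-67 \right)} + t{\left(133,\left(\left(E{\left(1 \right)} + 2\right)^{2} + 68\right) \left(113 + 113\right) \right)} = -11 + \left(86 - \left(\left(10 + 2\right)^{2} + 68\right) \left(113 + 113\right)\right) = -11 + \left(86 - \left(12^{2} + 68\right) 226\right) = -11 + \left(86 - \left(144 + 68\right) 226\right) = -11 + \left(86 - 212 \cdot 226\right) = -11 + \left(86 - 47912\right) = -11 - 47826 = -47837$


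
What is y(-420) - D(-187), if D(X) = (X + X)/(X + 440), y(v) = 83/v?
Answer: 12371/9660 ≈ 1.2806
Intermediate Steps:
D(X) = 2*X/(440 + X) (D(X) = (2*X)/(440 + X) = 2*X/(440 + X))
y(-420) - D(-187) = 83/(-420) - 2*(-187)/(440 - 187) = 83*(-1/420) - 2*(-187)/253 = -83/420 - 2*(-187)/253 = -83/420 - 1*(-34/23) = -83/420 + 34/23 = 12371/9660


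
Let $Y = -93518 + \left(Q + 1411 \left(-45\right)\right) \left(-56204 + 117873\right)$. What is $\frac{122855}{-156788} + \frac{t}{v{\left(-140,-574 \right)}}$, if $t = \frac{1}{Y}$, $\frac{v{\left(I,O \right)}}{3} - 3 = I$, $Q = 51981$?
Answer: $- \frac{471814617763957}{602131539540912} \approx -0.78357$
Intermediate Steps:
$v{\left(I,O \right)} = 9 + 3 I$
$Y = -710150384$ ($Y = -93518 + \left(51981 + 1411 \left(-45\right)\right) \left(-56204 + 117873\right) = -93518 + \left(51981 - 63495\right) 61669 = -93518 - 710056866 = -710150384$)
$t = - \frac{1}{710150384}$ ($t = \frac{1}{-710150384} = - \frac{1}{710150384} \approx -1.4082 \cdot 10^{-9}$)
$\frac{122855}{-156788} + \frac{t}{v{\left(-140,-574 \right)}} = \frac{122855}{-156788} - \frac{1}{710150384 \left(9 + 3 \left(-140\right)\right)} = 122855 \left(- \frac{1}{156788}\right) - \frac{1}{710150384 \left(9 - 420\right)} = - \frac{122855}{156788} - \frac{1}{710150384 \left(-411\right)} = - \frac{122855}{156788} - - \frac{1}{291871807824} = - \frac{122855}{156788} + \frac{1}{291871807824} = - \frac{471814617763957}{602131539540912}$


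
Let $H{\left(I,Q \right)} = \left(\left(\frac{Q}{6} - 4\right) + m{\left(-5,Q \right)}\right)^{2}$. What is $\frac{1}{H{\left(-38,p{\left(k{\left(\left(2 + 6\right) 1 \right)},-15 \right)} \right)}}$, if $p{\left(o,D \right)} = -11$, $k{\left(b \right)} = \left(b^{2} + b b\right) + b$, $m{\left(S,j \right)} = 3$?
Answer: $\frac{36}{289} \approx 0.12457$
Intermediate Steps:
$k{\left(b \right)} = b + 2 b^{2}$ ($k{\left(b \right)} = \left(b^{2} + b^{2}\right) + b = 2 b^{2} + b = b + 2 b^{2}$)
$H{\left(I,Q \right)} = \left(-1 + \frac{Q}{6}\right)^{2}$ ($H{\left(I,Q \right)} = \left(\left(\frac{Q}{6} - 4\right) + 3\right)^{2} = \left(\left(-4 + \frac{Q}{6}\right) + 3\right)^{2} = \left(-1 + \frac{Q}{6}\right)^{2}$)
$\frac{1}{H{\left(-38,p{\left(k{\left(\left(2 + 6\right) 1 \right)},-15 \right)} \right)}} = \frac{1}{\frac{1}{36} \left(-6 - 11\right)^{2}} = \frac{1}{\frac{1}{36} \left(-17\right)^{2}} = \frac{1}{\frac{1}{36} \cdot 289} = \frac{1}{\frac{289}{36}} = \frac{36}{289}$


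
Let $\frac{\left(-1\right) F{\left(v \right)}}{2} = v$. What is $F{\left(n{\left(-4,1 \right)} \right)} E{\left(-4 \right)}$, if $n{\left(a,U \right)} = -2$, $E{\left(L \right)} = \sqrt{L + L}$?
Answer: $8 i \sqrt{2} \approx 11.314 i$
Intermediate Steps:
$E{\left(L \right)} = \sqrt{2} \sqrt{L}$ ($E{\left(L \right)} = \sqrt{2 L} = \sqrt{2} \sqrt{L}$)
$F{\left(v \right)} = - 2 v$
$F{\left(n{\left(-4,1 \right)} \right)} E{\left(-4 \right)} = \left(-2\right) \left(-2\right) \sqrt{2} \sqrt{-4} = 4 \sqrt{2} \cdot 2 i = 4 \cdot 2 i \sqrt{2} = 8 i \sqrt{2}$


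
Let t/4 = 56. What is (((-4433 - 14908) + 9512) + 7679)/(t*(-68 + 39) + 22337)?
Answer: -2150/15841 ≈ -0.13572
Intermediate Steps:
t = 224 (t = 4*56 = 224)
(((-4433 - 14908) + 9512) + 7679)/(t*(-68 + 39) + 22337) = (((-4433 - 14908) + 9512) + 7679)/(224*(-68 + 39) + 22337) = ((-19341 + 9512) + 7679)/(224*(-29) + 22337) = (-9829 + 7679)/(-6496 + 22337) = -2150/15841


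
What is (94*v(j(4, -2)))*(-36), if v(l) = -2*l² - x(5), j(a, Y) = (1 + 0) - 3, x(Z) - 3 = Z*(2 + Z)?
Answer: 155664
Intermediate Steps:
x(Z) = 3 + Z*(2 + Z)
j(a, Y) = -2 (j(a, Y) = 1 - 3 = -2)
v(l) = -38 - 2*l² (v(l) = -2*l² - (3 + 5² + 2*5) = -2*l² - (3 + 25 + 10) = -2*l² - 1*38 = -2*l² - 38 = -38 - 2*l²)
(94*v(j(4, -2)))*(-36) = (94*(-38 - 2*(-2)²))*(-36) = (94*(-38 - 2*4))*(-36) = (94*(-38 - 8))*(-36) = (94*(-46))*(-36) = -4324*(-36) = 155664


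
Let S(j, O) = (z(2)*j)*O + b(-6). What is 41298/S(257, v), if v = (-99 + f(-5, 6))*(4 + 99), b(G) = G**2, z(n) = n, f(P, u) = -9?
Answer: -6883/952950 ≈ -0.0072228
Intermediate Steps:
v = -11124 (v = (-99 - 9)*(4 + 99) = -108*103 = -11124)
S(j, O) = 36 + 2*O*j (S(j, O) = (2*j)*O + (-6)**2 = 2*O*j + 36 = 36 + 2*O*j)
41298/S(257, v) = 41298/(36 + 2*(-11124)*257) = 41298/(36 - 5717736) = 41298/(-5717700) = 41298*(-1/5717700) = -6883/952950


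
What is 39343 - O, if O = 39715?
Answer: -372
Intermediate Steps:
39343 - O = 39343 - 1*39715 = 39343 - 39715 = -372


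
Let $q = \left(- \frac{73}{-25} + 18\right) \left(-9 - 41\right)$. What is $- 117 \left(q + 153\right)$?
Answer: $104481$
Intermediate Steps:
$q = -1046$ ($q = \left(\left(-73\right) \left(- \frac{1}{25}\right) + 18\right) \left(-50\right) = \left(\frac{73}{25} + 18\right) \left(-50\right) = \frac{523}{25} \left(-50\right) = -1046$)
$- 117 \left(q + 153\right) = - 117 \left(-1046 + 153\right) = \left(-117\right) \left(-893\right) = 104481$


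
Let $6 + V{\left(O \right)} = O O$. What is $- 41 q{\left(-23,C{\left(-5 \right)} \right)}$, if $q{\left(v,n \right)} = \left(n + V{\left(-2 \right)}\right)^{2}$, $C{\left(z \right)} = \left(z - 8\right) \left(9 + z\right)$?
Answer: $-119556$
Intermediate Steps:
$V{\left(O \right)} = -6 + O^{2}$ ($V{\left(O \right)} = -6 + O O = -6 + O^{2}$)
$C{\left(z \right)} = \left(-8 + z\right) \left(9 + z\right)$
$q{\left(v,n \right)} = \left(-2 + n\right)^{2}$ ($q{\left(v,n \right)} = \left(n - \left(6 - \left(-2\right)^{2}\right)\right)^{2} = \left(n + \left(-6 + 4\right)\right)^{2} = \left(n - 2\right)^{2} = \left(-2 + n\right)^{2}$)
$- 41 q{\left(-23,C{\left(-5 \right)} \right)} = - 41 \left(-2 - \left(77 - 25\right)\right)^{2} = - 41 \left(-2 - 52\right)^{2} = - 41 \left(-54\right)^{2} = \left(-41\right) 2916 = -119556$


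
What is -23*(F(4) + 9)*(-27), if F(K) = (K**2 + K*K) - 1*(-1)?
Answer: 26082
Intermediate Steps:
F(K) = 1 + 2*K**2 (F(K) = (K**2 + K**2) + 1 = 2*K**2 + 1 = 1 + 2*K**2)
-23*(F(4) + 9)*(-27) = -23*((1 + 2*4**2) + 9)*(-27) = -23*((1 + 2*16) + 9)*(-27) = -23*((1 + 32) + 9)*(-27) = -23*(33 + 9)*(-27) = -966*(-27) = -23*(-1134) = 26082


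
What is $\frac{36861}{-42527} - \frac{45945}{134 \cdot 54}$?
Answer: $- \frac{246736579}{34191708} \approx -7.2163$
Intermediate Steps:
$\frac{36861}{-42527} - \frac{45945}{134 \cdot 54} = 36861 \left(- \frac{1}{42527}\right) - \frac{45945}{7236} = - \frac{36861}{42527} - \frac{5105}{804} = - \frac{246736579}{34191708}$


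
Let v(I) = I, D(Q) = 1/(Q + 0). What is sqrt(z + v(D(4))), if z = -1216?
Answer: I*sqrt(4863)/2 ≈ 34.868*I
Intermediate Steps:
D(Q) = 1/Q
sqrt(z + v(D(4))) = sqrt(-1216 + 1/4) = sqrt(-4863/4) = I*sqrt(4863)/2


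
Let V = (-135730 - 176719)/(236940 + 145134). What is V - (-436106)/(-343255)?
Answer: -24897676849/11922619170 ≈ -2.0883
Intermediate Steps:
V = -312449/382074 ≈ -0.81777
V - (-436106)/(-343255) = -312449/382074 - (-436106)/(-343255) = -312449/382074 - (-436106)*(-1)/343255 = -312449/382074 - 1*39646/31205 = -312449/382074 - 39646/31205 = -24897676849/11922619170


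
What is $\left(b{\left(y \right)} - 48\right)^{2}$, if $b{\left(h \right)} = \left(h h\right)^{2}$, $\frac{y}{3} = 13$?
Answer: $5351787172449$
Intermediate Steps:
$y = 39$ ($y = 3 \cdot 13 = 39$)
$b{\left(h \right)} = h^{4}$ ($b{\left(h \right)} = \left(h^{2}\right)^{2} = h^{4}$)
$\left(b{\left(y \right)} - 48\right)^{2} = \left(39^{4} - 48\right)^{2} = \left(2313441 - 48\right)^{2} = 2313393^{2} = 5351787172449$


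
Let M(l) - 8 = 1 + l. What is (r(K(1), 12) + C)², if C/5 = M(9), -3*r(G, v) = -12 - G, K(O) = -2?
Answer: 78400/9 ≈ 8711.1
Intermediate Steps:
M(l) = 9 + l (M(l) = 8 + (1 + l) = 9 + l)
r(G, v) = 4 + G/3 (r(G, v) = -(-12 - G)/3 = 4 + G/3)
C = 90 (C = 5*(9 + 9) = 5*18 = 90)
(r(K(1), 12) + C)² = ((4 + (⅓)*(-2)) + 90)² = ((4 - ⅔) + 90)² = (10/3 + 90)² = (280/3)² = 78400/9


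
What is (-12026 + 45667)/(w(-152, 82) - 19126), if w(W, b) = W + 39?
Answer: -33641/19239 ≈ -1.7486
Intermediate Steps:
w(W, b) = 39 + W
(-12026 + 45667)/(w(-152, 82) - 19126) = (-12026 + 45667)/((39 - 152) - 19126) = 33641/(-113 - 19126) = 33641/(-19239) = 33641*(-1/19239) = -33641/19239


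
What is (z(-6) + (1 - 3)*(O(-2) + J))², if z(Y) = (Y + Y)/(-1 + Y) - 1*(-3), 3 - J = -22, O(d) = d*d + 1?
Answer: 149769/49 ≈ 3056.5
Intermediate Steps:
O(d) = 1 + d² (O(d) = d² + 1 = 1 + d²)
J = 25 (J = 3 - 1*(-22) = 3 + 22 = 25)
z(Y) = 3 + 2*Y/(-1 + Y) (z(Y) = (2*Y)/(-1 + Y) + 3 = 2*Y/(-1 + Y) + 3 = 3 + 2*Y/(-1 + Y))
(z(-6) + (1 - 3)*(O(-2) + J))² = ((-3 + 5*(-6))/(-1 - 6) + (1 - 3)*((1 + (-2)²) + 25))² = ((-3 - 30)/(-7) - 2*((1 + 4) + 25))² = (-⅐*(-33) - 2*(5 + 25))² = (33/7 - 2*30)² = (33/7 - 60)² = (-387/7)² = 149769/49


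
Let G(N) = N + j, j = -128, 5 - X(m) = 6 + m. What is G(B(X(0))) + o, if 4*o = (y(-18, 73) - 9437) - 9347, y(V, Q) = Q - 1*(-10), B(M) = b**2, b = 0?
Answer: -19213/4 ≈ -4803.3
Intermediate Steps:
X(m) = -1 - m (X(m) = 5 - (6 + m) = 5 + (-6 - m) = -1 - m)
B(M) = 0 (B(M) = 0**2 = 0)
y(V, Q) = 10 + Q (y(V, Q) = Q + 10 = 10 + Q)
o = -18701/4 (o = (((10 + 73) - 9437) - 9347)/4 = ((83 - 9437) - 9347)/4 = (-9354 - 9347)/4 = (1/4)*(-18701) = -18701/4 ≈ -4675.3)
G(N) = -128 + N (G(N) = N - 128 = -128 + N)
G(B(X(0))) + o = (-128 + 0) - 18701/4 = -128 - 18701/4 = -19213/4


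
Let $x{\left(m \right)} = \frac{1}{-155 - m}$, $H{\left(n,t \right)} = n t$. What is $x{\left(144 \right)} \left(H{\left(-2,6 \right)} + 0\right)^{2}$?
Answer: $- \frac{144}{299} \approx -0.48161$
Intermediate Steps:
$x{\left(144 \right)} \left(H{\left(-2,6 \right)} + 0\right)^{2} = - \frac{1}{155 + 144} \left(\left(-2\right) 6 + 0\right)^{2} = - \frac{1}{299} \left(-12 + 0\right)^{2} = \left(-1\right) \frac{1}{299} \left(-12\right)^{2} = \left(- \frac{1}{299}\right) 144 = - \frac{144}{299}$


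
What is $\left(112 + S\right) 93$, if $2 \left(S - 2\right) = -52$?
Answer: $8184$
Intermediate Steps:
$S = -24$ ($S = 2 + \frac{1}{2} \left(-52\right) = 2 - 26 = -24$)
$\left(112 + S\right) 93 = \left(112 - 24\right) 93 = 88 \cdot 93 = 8184$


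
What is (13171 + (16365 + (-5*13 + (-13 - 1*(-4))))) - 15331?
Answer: 14131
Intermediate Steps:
(13171 + (16365 + (-5*13 + (-13 - 1*(-4))))) - 15331 = (13171 + (16365 + (-65 + (-13 + 4)))) - 15331 = (13171 + (16365 + (-65 - 9))) - 15331 = (13171 + (16365 - 74)) - 15331 = (13171 + 16291) - 15331 = 29462 - 15331 = 14131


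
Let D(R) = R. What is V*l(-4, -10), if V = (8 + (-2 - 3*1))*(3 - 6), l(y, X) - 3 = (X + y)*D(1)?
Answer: 99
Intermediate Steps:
l(y, X) = 3 + X + y (l(y, X) = 3 + (X + y)*1 = 3 + (X + y) = 3 + X + y)
V = -9 (V = (8 + (-2 - 3))*(-3) = (8 - 5)*(-3) = 3*(-3) = -9)
V*l(-4, -10) = -9*(3 - 10 - 4) = -9*(-11) = 99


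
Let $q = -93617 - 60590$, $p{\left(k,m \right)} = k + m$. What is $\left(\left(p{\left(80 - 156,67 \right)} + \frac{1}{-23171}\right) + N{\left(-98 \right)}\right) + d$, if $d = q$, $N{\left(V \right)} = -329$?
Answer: $- \frac{3580962196}{23171} \approx -1.5455 \cdot 10^{5}$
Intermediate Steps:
$q = -154207$ ($q = -93617 - 60590 = -154207$)
$d = -154207$
$\left(\left(p{\left(80 - 156,67 \right)} + \frac{1}{-23171}\right) + N{\left(-98 \right)}\right) + d = \left(\left(\left(\left(80 - 156\right) + 67\right) + \frac{1}{-23171}\right) - 329\right) - 154207 = \left(\left(\left(\left(80 - 156\right) + 67\right) - \frac{1}{23171}\right) - 329\right) - 154207 = \left(\left(\left(-76 + 67\right) - \frac{1}{23171}\right) - 329\right) - 154207 = \left(\left(-9 - \frac{1}{23171}\right) - 329\right) - 154207 = \left(- \frac{208540}{23171} - 329\right) - 154207 = - \frac{7831799}{23171} - 154207 = - \frac{3580962196}{23171}$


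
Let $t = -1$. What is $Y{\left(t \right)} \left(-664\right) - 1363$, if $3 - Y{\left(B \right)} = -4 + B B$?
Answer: $-5347$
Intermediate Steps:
$Y{\left(B \right)} = 7 - B^{2}$ ($Y{\left(B \right)} = 3 - \left(-4 + B B\right) = 3 - \left(-4 + B^{2}\right) = 7 - B^{2}$)
$Y{\left(t \right)} \left(-664\right) - 1363 = \left(7 - \left(-1\right)^{2}\right) \left(-664\right) - 1363 = \left(7 - 1\right) \left(-664\right) - 1363 = 6 \left(-664\right) - 1363 = -3984 - 1363 = -5347$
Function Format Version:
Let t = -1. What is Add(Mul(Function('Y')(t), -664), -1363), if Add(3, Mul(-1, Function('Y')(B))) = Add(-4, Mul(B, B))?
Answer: -5347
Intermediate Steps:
Function('Y')(B) = Add(7, Mul(-1, Pow(B, 2))) (Function('Y')(B) = Add(3, Mul(-1, Add(-4, Mul(B, B)))) = Add(3, Mul(-1, Add(-4, Pow(B, 2)))) = Add(3, Add(4, Mul(-1, Pow(B, 2)))) = Add(7, Mul(-1, Pow(B, 2))))
Add(Mul(Function('Y')(t), -664), -1363) = Add(Mul(Add(7, Mul(-1, Pow(-1, 2))), -664), -1363) = Add(Mul(Add(7, Mul(-1, 1)), -664), -1363) = Add(Mul(Add(7, -1), -664), -1363) = Add(Mul(6, -664), -1363) = Add(-3984, -1363) = -5347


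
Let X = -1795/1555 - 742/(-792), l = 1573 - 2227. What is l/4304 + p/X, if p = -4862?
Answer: 1288575425703/57637016 ≈ 22357.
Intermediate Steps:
l = -654
X = -26783/123156 (X = -1795*1/1555 - 742*(-1/792) = -359/311 + 371/396 = -26783/123156 ≈ -0.21747)
l/4304 + p/X = -654/4304 - 4862/(-26783/123156) = -654*1/4304 - 4862*(-123156/26783) = -327/2152 + 598784472/26783 = 1288575425703/57637016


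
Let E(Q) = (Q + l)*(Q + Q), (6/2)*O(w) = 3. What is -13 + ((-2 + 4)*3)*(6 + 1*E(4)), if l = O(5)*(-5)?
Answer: -25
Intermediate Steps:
O(w) = 1 (O(w) = (⅓)*3 = 1)
l = -5 (l = 1*(-5) = -5)
E(Q) = 2*Q*(-5 + Q) (E(Q) = (Q - 5)*(Q + Q) = (-5 + Q)*(2*Q) = 2*Q*(-5 + Q))
-13 + ((-2 + 4)*3)*(6 + 1*E(4)) = -13 + ((-2 + 4)*3)*(6 + 1*(2*4*(-5 + 4))) = -13 + (2*3)*(6 + 1*(2*4*(-1))) = -13 + 6*(6 + 1*(-8)) = -13 + 6*(6 - 8) = -13 + 6*(-2) = -13 - 12 = -25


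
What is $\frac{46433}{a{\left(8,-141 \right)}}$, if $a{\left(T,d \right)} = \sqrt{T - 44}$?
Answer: $- \frac{46433 i}{6} \approx - 7738.8 i$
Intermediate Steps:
$a{\left(T,d \right)} = \sqrt{-44 + T}$
$\frac{46433}{a{\left(8,-141 \right)}} = \frac{46433}{\sqrt{-44 + 8}} = \frac{46433}{\sqrt{-36}} = \frac{46433}{6 i} = 46433 \left(- \frac{i}{6}\right) = - \frac{46433 i}{6}$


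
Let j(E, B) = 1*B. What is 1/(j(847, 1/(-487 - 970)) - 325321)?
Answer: -1457/473992698 ≈ -3.0739e-6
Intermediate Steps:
j(E, B) = B
1/(j(847, 1/(-487 - 970)) - 325321) = 1/(1/(-487 - 970) - 325321) = 1/(1/(-1457) - 325321) = 1/(-1/1457 - 325321) = 1/(-473992698/1457) = -1457/473992698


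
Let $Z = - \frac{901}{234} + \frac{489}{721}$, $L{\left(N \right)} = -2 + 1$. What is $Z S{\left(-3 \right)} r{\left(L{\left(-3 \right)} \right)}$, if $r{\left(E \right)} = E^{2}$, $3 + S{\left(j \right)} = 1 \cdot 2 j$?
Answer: $\frac{535195}{18746} \approx 28.55$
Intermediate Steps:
$S{\left(j \right)} = -3 + 2 j$ ($S{\left(j \right)} = -3 + 1 \cdot 2 j = -3 + 2 j$)
$L{\left(N \right)} = -1$
$Z = - \frac{535195}{168714}$ ($Z = \left(-901\right) \frac{1}{234} + 489 \cdot \frac{1}{721} = - \frac{901}{234} + \frac{489}{721} = - \frac{535195}{168714} \approx -3.1722$)
$Z S{\left(-3 \right)} r{\left(L{\left(-3 \right)} \right)} = - \frac{535195 \left(-3 + 2 \left(-3\right)\right) \left(-1\right)^{2}}{168714} = - \frac{535195 \left(-3 - 6\right) 1}{168714} = - \frac{535195 \left(\left(-9\right) 1\right)}{168714} = \left(- \frac{535195}{168714}\right) \left(-9\right) = \frac{535195}{18746}$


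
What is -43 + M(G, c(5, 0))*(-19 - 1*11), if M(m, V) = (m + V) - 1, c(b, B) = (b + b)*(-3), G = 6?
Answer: 707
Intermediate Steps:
c(b, B) = -6*b (c(b, B) = (2*b)*(-3) = -6*b)
M(m, V) = -1 + V + m (M(m, V) = (V + m) - 1 = -1 + V + m)
-43 + M(G, c(5, 0))*(-19 - 1*11) = -43 + (-1 - 6*5 + 6)*(-19 - 1*11) = -43 + (-1 - 30 + 6)*(-19 - 11) = -43 - 25*(-30) = -43 + 750 = 707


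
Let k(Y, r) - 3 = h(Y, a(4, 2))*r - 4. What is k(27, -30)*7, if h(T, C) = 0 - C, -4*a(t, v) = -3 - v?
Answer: 511/2 ≈ 255.50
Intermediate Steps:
a(t, v) = ¾ + v/4 (a(t, v) = -(-3 - v)/4 = ¾ + v/4)
h(T, C) = -C
k(Y, r) = -1 - 5*r/4 (k(Y, r) = 3 + ((-(¾ + (¼)*2))*r - 4) = 3 + ((-(¾ + ½))*r - 4) = 3 + ((-1*5/4)*r - 4) = 3 + (-5*r/4 - 4) = 3 + (-4 - 5*r/4) = -1 - 5*r/4)
k(27, -30)*7 = (-1 - 5/4*(-30))*7 = (-1 + 75/2)*7 = (73/2)*7 = 511/2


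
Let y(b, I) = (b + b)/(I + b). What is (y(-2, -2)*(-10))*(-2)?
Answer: 20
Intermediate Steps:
y(b, I) = 2*b/(I + b) (y(b, I) = (2*b)/(I + b) = 2*b/(I + b))
(y(-2, -2)*(-10))*(-2) = ((2*(-2)/(-2 - 2))*(-10))*(-2) = ((2*(-2)/(-4))*(-10))*(-2) = ((2*(-2)*(-1/4))*(-10))*(-2) = (1*(-10))*(-2) = -10*(-2) = 20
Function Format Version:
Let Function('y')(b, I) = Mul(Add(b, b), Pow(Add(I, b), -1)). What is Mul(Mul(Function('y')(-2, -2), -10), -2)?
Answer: 20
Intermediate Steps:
Function('y')(b, I) = Mul(2, b, Pow(Add(I, b), -1)) (Function('y')(b, I) = Mul(Mul(2, b), Pow(Add(I, b), -1)) = Mul(2, b, Pow(Add(I, b), -1)))
Mul(Mul(Function('y')(-2, -2), -10), -2) = Mul(Mul(Mul(2, -2, Pow(Add(-2, -2), -1)), -10), -2) = Mul(Mul(Mul(2, -2, Pow(-4, -1)), -10), -2) = Mul(Mul(Mul(2, -2, Rational(-1, 4)), -10), -2) = Mul(Mul(1, -10), -2) = Mul(-10, -2) = 20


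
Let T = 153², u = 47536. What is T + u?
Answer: 70945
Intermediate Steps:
T = 23409
T + u = 23409 + 47536 = 70945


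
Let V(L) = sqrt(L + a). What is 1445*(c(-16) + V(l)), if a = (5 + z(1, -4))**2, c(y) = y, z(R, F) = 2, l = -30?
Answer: -23120 + 1445*sqrt(19) ≈ -16821.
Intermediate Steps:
a = 49 (a = (5 + 2)**2 = 7**2 = 49)
V(L) = sqrt(49 + L) (V(L) = sqrt(L + 49) = sqrt(49 + L))
1445*(c(-16) + V(l)) = 1445*(-16 + sqrt(49 - 30)) = 1445*(-16 + sqrt(19)) = -23120 + 1445*sqrt(19)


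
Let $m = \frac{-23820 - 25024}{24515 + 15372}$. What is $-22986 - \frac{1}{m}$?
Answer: $- \frac{1122688297}{48844} \approx -22985.0$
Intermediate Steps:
$m = - \frac{48844}{39887} \approx -1.2246$
$-22986 - \frac{1}{m} = -22986 - \frac{1}{- \frac{48844}{39887}} = -22986 - - \frac{39887}{48844} = -22986 + \frac{39887}{48844} = - \frac{1122688297}{48844}$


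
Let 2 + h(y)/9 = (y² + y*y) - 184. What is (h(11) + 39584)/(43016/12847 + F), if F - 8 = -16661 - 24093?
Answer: -257505268/261710423 ≈ -0.98393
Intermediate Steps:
h(y) = -1674 + 18*y² (h(y) = -18 + 9*((y² + y*y) - 184) = -18 + 9*((y² + y²) - 184) = -18 + 9*(2*y² - 184) = -18 + 9*(-184 + 2*y²) = -18 + (-1656 + 18*y²) = -1674 + 18*y²)
F = -40746 (F = 8 + (-16661 - 24093) = 8 - 40754 = -40746)
(h(11) + 39584)/(43016/12847 + F) = ((-1674 + 18*11²) + 39584)/(43016/12847 - 40746) = ((-1674 + 18*121) + 39584)/(43016*(1/12847) - 40746) = ((-1674 + 2178) + 39584)/(43016/12847 - 40746) = (504 + 39584)/(-523420846/12847) = 40088*(-12847/523420846) = -257505268/261710423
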